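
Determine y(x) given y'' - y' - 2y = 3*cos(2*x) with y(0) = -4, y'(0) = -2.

Characteristic equation r² - r - 2 = 0 factors as (r + 1)(r - 2) = 0, so r = -1, 2.
Hence y_h = C1*exp(-x) + C2*exp(2*x).
Try y_p = A*cos(2*x) + B*sin(2*x). Substituting and equating the coefficients of cos(2x) and sin(2x) gives A = -9/20, B = -3/20, so y_p = -9*cos(2*x)/20 - 3*sin(2*x)/20.
General solution: y = -9*cos(2*x)/20 - 3*sin(2*x)/20 + C1*exp(-x) + C2*exp(2*x).
Apply the initial conditions: y(0) = -9/20 + C1 + C2 = -4 and y'(0) = -3/10 - C1 + 2*C2 = -2. Solving gives C1 = -9/5, C2 = -7/4.

y = -9*exp(-x)/5 - 9*cos(2*x)/20 - 7*exp(2*x)/4 - 3*sin(2*x)/20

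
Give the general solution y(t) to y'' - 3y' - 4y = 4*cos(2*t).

Characteristic equation r² - 3r - 4 = 0 factors as (r + 1)(r - 4) = 0, so r = -1, 4.
Hence y_h = C1*exp(-t) + C2*exp(4*t).
Try y_p = A*cos(2*t) + B*sin(2*t). Substituting and equating the coefficients of cos(2t) and sin(2t) gives A = -8/25, B = -6/25, so y_p = -8*cos(2*t)/25 - 6*sin(2*t)/25.

y = -8*cos(2*t)/25 - 6*sin(2*t)/25 + C1*exp(-t) + C2*exp(4*t)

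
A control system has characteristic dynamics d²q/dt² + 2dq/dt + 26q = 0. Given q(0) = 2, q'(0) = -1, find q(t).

q = 2*cos(5*t)*exp(-t) + exp(-t)*sin(5*t)/5

Characteristic equation r² + 2r + 26 = 0 has discriminant (2)² - 4·(26) = -100 < 0, so r = -1 ± 5i.
Hence q_h = C1*cos(5*t)*exp(-t) + C2*exp(-t)*sin(5*t).
Apply the initial conditions: q(0) = C1 = 2 and q'(0) = -C1 + 5*C2 = -1. Solving gives C1 = 2, C2 = 1/5.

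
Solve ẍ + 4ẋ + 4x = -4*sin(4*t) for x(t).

x = 3*sin(4*t)/25 + 4*cos(4*t)/25 + C1*exp(-2*t) + C2*t*exp(-2*t)

Characteristic equation r² + 4r + 4 = 0 has discriminant (4)² - 4·(4) = 0, so r = -2 is a repeated root.
Hence x_h = (C1 + C2*t)*exp(-2*t).
Try x_p = A*cos(4*t) + B*sin(4*t). Substituting and equating the coefficients of cos(4t) and sin(4t) gives A = 4/25, B = 3/25, so x_p = 3*sin(4*t)/25 + 4*cos(4*t)/25.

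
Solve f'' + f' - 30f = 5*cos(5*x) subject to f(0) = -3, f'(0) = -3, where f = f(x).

f = -702*exp(-6*x)/671 - 41*exp(5*x)/22 - 11*cos(5*x)/122 + sin(5*x)/122

Characteristic equation r² + r - 30 = 0 factors as (r + 6)(r - 5) = 0, so r = -6, 5.
Hence f_h = C1*exp(-6*x) + C2*exp(5*x).
Try f_p = A*cos(5*x) + B*sin(5*x). Substituting and equating the coefficients of cos(5x) and sin(5x) gives A = -11/122, B = 1/122, so f_p = -11*cos(5*x)/122 + sin(5*x)/122.
General solution: f = -11*cos(5*x)/122 + sin(5*x)/122 + C1*exp(-6*x) + C2*exp(5*x).
Apply the initial conditions: f(0) = -11/122 + C1 + C2 = -3 and f'(0) = 5/122 - 6*C1 + 5*C2 = -3. Solving gives C1 = -702/671, C2 = -41/22.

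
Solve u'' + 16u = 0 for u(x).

u = C1*cos(4*x) + C2*sin(4*x)

Characteristic equation r² + 16 = 0 has discriminant (0)² - 4·(16) = -64 < 0, so r = ± 4i.
Hence u_h = C1*cos(4*x) + C2*sin(4*x).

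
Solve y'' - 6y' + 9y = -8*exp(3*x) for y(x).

Characteristic equation r² - 6r + 9 = 0 has discriminant (-6)² - 4·(9) = 0, so r = 3 is a repeated root.
Hence y_h = (C1 + C2*x)*exp(3*x).
Since exp(3*x) solves the homogeneous equation (r = 3 is a root of multiplicity 2), multiply the trial by x^2. Try y_p = A*x^2*exp(3*x). Substituting into the equation and dividing by exp(3*x) gives A = -4, so y_p = -4*x^2*exp(3*x).

y = C1*exp(3*x) - 4*x**2*exp(3*x) + C2*x*exp(3*x)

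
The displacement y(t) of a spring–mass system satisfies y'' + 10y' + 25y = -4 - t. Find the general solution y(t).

Characteristic equation r² + 10r + 25 = 0 has discriminant (10)² - 4·(25) = 0, so r = -5 is a repeated root.
Hence y_h = (C1 + C2*t)*exp(-5*t).
For the particular solution try y_p = A0 + A1*t. Substituting and matching coefficients of each power of t gives A0 = -18/125, A1 = -1/25, so y_p = -18/125 - t/25.

y = -18/125 - t/25 + C1*exp(-5*t) + C2*t*exp(-5*t)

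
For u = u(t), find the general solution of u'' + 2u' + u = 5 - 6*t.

Characteristic equation r² + 2r + 1 = 0 has discriminant (2)² - 4·(1) = 0, so r = -1 is a repeated root.
Hence u_h = (C1 + C2*t)*exp(-t).
For the particular solution try u_p = A0 + A1*t. Substituting and matching coefficients of each power of t gives A0 = 17, A1 = -6, so u_p = 17 - 6*t.

u = 17 - 6*t + C1*exp(-t) + C2*t*exp(-t)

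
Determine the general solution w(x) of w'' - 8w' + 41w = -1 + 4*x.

w = -9/1681 + 4*x/41 + C1*cos(5*x)*exp(4*x) + C2*exp(4*x)*sin(5*x)

Characteristic equation r² - 8r + 41 = 0 has discriminant (-8)² - 4·(41) = -100 < 0, so r = 4 ± 5i.
Hence w_h = C1*cos(5*x)*exp(4*x) + C2*exp(4*x)*sin(5*x).
For the particular solution try w_p = A0 + A1*x. Substituting and matching coefficients of each power of x gives A0 = -9/1681, A1 = 4/41, so w_p = -9/1681 + 4*x/41.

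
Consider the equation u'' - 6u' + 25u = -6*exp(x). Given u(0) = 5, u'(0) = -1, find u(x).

u = -3*exp(x)/10 - 83*exp(3*x)*sin(4*x)/20 + 53*cos(4*x)*exp(3*x)/10

Characteristic equation r² - 6r + 25 = 0 has discriminant (-6)² - 4·(25) = -64 < 0, so r = 3 ± 4i.
Hence u_h = C1*cos(4*x)*exp(3*x) + C2*exp(3*x)*sin(4*x).
Try u_p = A*exp(x). Substituting into the equation and dividing by exp(x) gives A = -3/10, so u_p = -3*exp(x)/10.
General solution: u = -3*exp(x)/10 + C1*cos(4*x)*exp(3*x) + C2*exp(3*x)*sin(4*x).
Apply the initial conditions: u(0) = -3/10 + C1 = 5 and u'(0) = -3/10 + 3*C1 + 4*C2 = -1. Solving gives C1 = 53/10, C2 = -83/20.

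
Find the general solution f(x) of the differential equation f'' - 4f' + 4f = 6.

f = 3/2 + C1*exp(2*x) + C2*x*exp(2*x)

Characteristic equation r² - 4r + 4 = 0 has discriminant (-4)² - 4·(4) = 0, so r = 2 is a repeated root.
Hence f_h = (C1 + C2*x)*exp(2*x).
For the particular solution try f_p = A0. Substituting and matching coefficients of each power of x gives A0 = 3/2, so f_p = 3/2.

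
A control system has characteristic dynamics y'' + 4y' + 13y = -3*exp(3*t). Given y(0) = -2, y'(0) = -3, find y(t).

Characteristic equation r² + 4r + 13 = 0 has discriminant (4)² - 4·(13) = -36 < 0, so r = -2 ± 3i.
Hence y_h = C1*cos(3*t)*exp(-2*t) + C2*exp(-2*t)*sin(3*t).
Try y_p = A*exp(3*t). Substituting into the equation and dividing by exp(3*t) gives A = -3/34, so y_p = -3*exp(3*t)/34.
General solution: y = -3*exp(3*t)/34 + C1*cos(3*t)*exp(-2*t) + C2*exp(-2*t)*sin(3*t).
Apply the initial conditions: y(0) = -3/34 + C1 = -2 and y'(0) = -9/34 - 2*C1 + 3*C2 = -3. Solving gives C1 = -65/34, C2 = -223/102.

y = -3*exp(3*t)/34 - 223*exp(-2*t)*sin(3*t)/102 - 65*cos(3*t)*exp(-2*t)/34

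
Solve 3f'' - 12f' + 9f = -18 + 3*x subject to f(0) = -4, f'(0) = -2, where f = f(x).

Divide through by 3: f'' - 4f' + 3f = -6 + x.
Characteristic equation r² - 4r + 3 = 0 factors as (r - 3)(r - 1) = 0, so r = 3, 1.
Hence f_h = C1*exp(3*x) + C2*exp(x).
For the particular solution try f_p = A0 + A1*x. Substituting and matching coefficients of each power of x gives A0 = -14/9, A1 = 1/3, so f_p = -14/9 + x/3.
General solution: f = -14/9 + x/3 + C1*exp(3*x) + C2*exp(x).
Apply the initial conditions: f(0) = -14/9 + C1 + C2 = -4 and f'(0) = 1/3 + C2 + 3*C1 = -2. Solving gives C1 = 1/18, C2 = -5/2.

f = -14/9 - 5*exp(x)/2 + x/3 + exp(3*x)/18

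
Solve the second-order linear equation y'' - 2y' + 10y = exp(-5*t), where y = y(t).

Characteristic equation r² - 2r + 10 = 0 has discriminant (-2)² - 4·(10) = -36 < 0, so r = 1 ± 3i.
Hence y_h = C1*cos(3*t)*exp(t) + C2*exp(t)*sin(3*t).
Try y_p = A*exp(-5*t). Substituting into the equation and dividing by exp(-5*t) gives A = 1/45, so y_p = exp(-5*t)/45.

y = exp(-5*t)/45 + C1*cos(3*t)*exp(t) + C2*exp(t)*sin(3*t)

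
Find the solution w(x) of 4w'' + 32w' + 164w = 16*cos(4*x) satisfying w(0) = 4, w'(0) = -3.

w = 100*cos(4*x)/1649 + 128*sin(4*x)/1649 + 4105*exp(-4*x)*sin(5*x)/1649 + 6496*cos(5*x)*exp(-4*x)/1649

Divide through by 4: w'' + 8w' + 41w = 4*cos(4*x).
Characteristic equation r² + 8r + 41 = 0 has discriminant (8)² - 4·(41) = -100 < 0, so r = -4 ± 5i.
Hence w_h = C1*cos(5*x)*exp(-4*x) + C2*exp(-4*x)*sin(5*x).
Try w_p = A*cos(4*x) + B*sin(4*x). Substituting and equating the coefficients of cos(4x) and sin(4x) gives A = 100/1649, B = 128/1649, so w_p = 100*cos(4*x)/1649 + 128*sin(4*x)/1649.
General solution: w = 100*cos(4*x)/1649 + 128*sin(4*x)/1649 + C1*cos(5*x)*exp(-4*x) + C2*exp(-4*x)*sin(5*x).
Apply the initial conditions: w(0) = 100/1649 + C1 = 4 and w'(0) = 512/1649 - 4*C1 + 5*C2 = -3. Solving gives C1 = 6496/1649, C2 = 4105/1649.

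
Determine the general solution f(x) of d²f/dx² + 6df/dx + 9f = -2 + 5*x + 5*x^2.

f = -2/9 - 5*x/27 + 5*x**2/9 + C1*exp(-3*x) + C2*x*exp(-3*x)

Characteristic equation r² + 6r + 9 = 0 has discriminant (6)² - 4·(9) = 0, so r = -3 is a repeated root.
Hence f_h = (C1 + C2*x)*exp(-3*x).
For the particular solution try f_p = A0 + A1*x + A2*x^2. Substituting and matching coefficients of each power of x gives A0 = -2/9, A1 = -5/27, A2 = 5/9, so f_p = -2/9 - 5*x/27 + 5*x^2/9.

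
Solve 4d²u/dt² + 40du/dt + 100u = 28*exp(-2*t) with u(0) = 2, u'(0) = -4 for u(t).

u = 7*exp(-2*t)/9 + 11*exp(-5*t)/9 + 11*t*exp(-5*t)/3

Divide through by 4: u'' + 10u' + 25u = 7*exp(-2*t).
Characteristic equation r² + 10r + 25 = 0 has discriminant (10)² - 4·(25) = 0, so r = -5 is a repeated root.
Hence u_h = (C1 + C2*t)*exp(-5*t).
Try u_p = A*exp(-2*t). Substituting into the equation and dividing by exp(-2*t) gives A = 7/9, so u_p = 7*exp(-2*t)/9.
General solution: u = 7*exp(-2*t)/9 + C1*exp(-5*t) + C2*t*exp(-5*t).
Apply the initial conditions: u(0) = 7/9 + C1 = 2 and u'(0) = -14/9 + C2 - 5*C1 = -4. Solving gives C1 = 11/9, C2 = 11/3.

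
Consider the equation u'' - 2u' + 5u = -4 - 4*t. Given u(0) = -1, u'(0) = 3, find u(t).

u = -28/25 - 4*t/5 + 3*cos(2*t)*exp(t)/25 + 46*exp(t)*sin(2*t)/25

Characteristic equation r² - 2r + 5 = 0 has discriminant (-2)² - 4·(5) = -16 < 0, so r = 1 ± 2i.
Hence u_h = C1*cos(2*t)*exp(t) + C2*exp(t)*sin(2*t).
For the particular solution try u_p = A0 + A1*t. Substituting and matching coefficients of each power of t gives A0 = -28/25, A1 = -4/5, so u_p = -28/25 - 4*t/5.
General solution: u = -28/25 - 4*t/5 + C1*cos(2*t)*exp(t) + C2*exp(t)*sin(2*t).
Apply the initial conditions: u(0) = -28/25 + C1 = -1 and u'(0) = -4/5 + C1 + 2*C2 = 3. Solving gives C1 = 3/25, C2 = 46/25.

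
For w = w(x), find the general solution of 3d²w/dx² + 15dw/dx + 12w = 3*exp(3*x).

Divide through by 3: w'' + 5w' + 4w = exp(3*x).
Characteristic equation r² + 5r + 4 = 0 factors as (r + 4)(r + 1) = 0, so r = -4, -1.
Hence w_h = C1*exp(-4*x) + C2*exp(-x).
Try w_p = A*exp(3*x). Substituting into the equation and dividing by exp(3*x) gives A = 1/28, so w_p = exp(3*x)/28.

w = exp(3*x)/28 + C1*exp(-4*x) + C2*exp(-x)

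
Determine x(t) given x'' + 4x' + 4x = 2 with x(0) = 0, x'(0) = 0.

x = 1/2 - exp(-2*t)/2 - t*exp(-2*t)

Characteristic equation r² + 4r + 4 = 0 has discriminant (4)² - 4·(4) = 0, so r = -2 is a repeated root.
Hence x_h = (C1 + C2*t)*exp(-2*t).
For the particular solution try x_p = A0. Substituting and matching coefficients of each power of t gives A0 = 1/2, so x_p = 1/2.
General solution: x = 1/2 + C1*exp(-2*t) + C2*t*exp(-2*t).
Apply the initial conditions: x(0) = 1/2 + C1 = 0 and x'(0) = C2 - 2*C1 = 0. Solving gives C1 = -1/2, C2 = -1.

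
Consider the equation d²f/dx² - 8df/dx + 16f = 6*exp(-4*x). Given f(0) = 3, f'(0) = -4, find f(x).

f = 3*exp(-4*x)/32 + 93*exp(4*x)/32 - 61*x*exp(4*x)/4

Characteristic equation r² - 8r + 16 = 0 has discriminant (-8)² - 4·(16) = 0, so r = 4 is a repeated root.
Hence f_h = (C1 + C2*x)*exp(4*x).
Try f_p = A*exp(-4*x). Substituting into the equation and dividing by exp(-4*x) gives A = 3/32, so f_p = 3*exp(-4*x)/32.
General solution: f = 3*exp(-4*x)/32 + C1*exp(4*x) + C2*x*exp(4*x).
Apply the initial conditions: f(0) = 3/32 + C1 = 3 and f'(0) = -3/8 + C2 + 4*C1 = -4. Solving gives C1 = 93/32, C2 = -61/4.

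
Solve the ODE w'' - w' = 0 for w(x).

Characteristic equation r² - r = 0 factors as (r - 1)r = 0, so r = 1, 0.
Hence w_h = C1*exp(x) + C2.

w = C2 + C1*exp(x)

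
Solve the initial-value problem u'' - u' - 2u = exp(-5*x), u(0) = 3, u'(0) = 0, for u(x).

Characteristic equation r² - r - 2 = 0 factors as (r - 2)(r + 1) = 0, so r = 2, -1.
Hence u_h = C1*exp(2*x) + C2*exp(-x).
Try u_p = A*exp(-5*x). Substituting into the equation and dividing by exp(-5*x) gives A = 1/28, so u_p = exp(-5*x)/28.
General solution: u = exp(-5*x)/28 + C1*exp(2*x) + C2*exp(-x).
Apply the initial conditions: u(0) = 1/28 + C1 + C2 = 3 and u'(0) = -5/28 - C2 + 2*C1 = 0. Solving gives C1 = 22/21, C2 = 23/12.

u = exp(-5*x)/28 + 22*exp(2*x)/21 + 23*exp(-x)/12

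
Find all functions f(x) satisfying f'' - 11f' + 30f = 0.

f = C1*exp(6*x) + C2*exp(5*x)

Characteristic equation r² - 11r + 30 = 0 factors as (r - 6)(r - 5) = 0, so r = 6, 5.
Hence f_h = C1*exp(6*x) + C2*exp(5*x).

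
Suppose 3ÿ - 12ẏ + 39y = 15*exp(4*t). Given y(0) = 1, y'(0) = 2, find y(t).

Divide through by 3: y'' - 4y' + 13y = 5*exp(4*t).
Characteristic equation r² - 4r + 13 = 0 has discriminant (-4)² - 4·(13) = -36 < 0, so r = 2 ± 3i.
Hence y_h = C1*cos(3*t)*exp(2*t) + C2*exp(2*t)*sin(3*t).
Try y_p = A*exp(4*t). Substituting into the equation and dividing by exp(4*t) gives A = 5/13, so y_p = 5*exp(4*t)/13.
General solution: y = 5*exp(4*t)/13 + C1*cos(3*t)*exp(2*t) + C2*exp(2*t)*sin(3*t).
Apply the initial conditions: y(0) = 5/13 + C1 = 1 and y'(0) = 20/13 + 2*C1 + 3*C2 = 2. Solving gives C1 = 8/13, C2 = -10/39.

y = 5*exp(4*t)/13 - 10*exp(2*t)*sin(3*t)/39 + 8*cos(3*t)*exp(2*t)/13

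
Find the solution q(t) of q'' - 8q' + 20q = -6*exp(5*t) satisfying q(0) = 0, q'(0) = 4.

Characteristic equation r² - 8r + 20 = 0 has discriminant (-8)² - 4·(20) = -16 < 0, so r = 4 ± 2i.
Hence q_h = C1*cos(2*t)*exp(4*t) + C2*exp(4*t)*sin(2*t).
Try q_p = A*exp(5*t). Substituting into the equation and dividing by exp(5*t) gives A = -6/5, so q_p = -6*exp(5*t)/5.
General solution: q = -6*exp(5*t)/5 + C1*cos(2*t)*exp(4*t) + C2*exp(4*t)*sin(2*t).
Apply the initial conditions: q(0) = -6/5 + C1 = 0 and q'(0) = -6 + 2*C2 + 4*C1 = 4. Solving gives C1 = 6/5, C2 = 13/5.

q = -6*exp(5*t)/5 + 6*cos(2*t)*exp(4*t)/5 + 13*exp(4*t)*sin(2*t)/5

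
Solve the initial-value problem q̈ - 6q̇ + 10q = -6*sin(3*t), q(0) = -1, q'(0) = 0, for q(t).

q = -108*cos(3*t)/325 - 6*sin(3*t)/325 - 217*cos(t)*exp(3*t)/325 + 669*exp(3*t)*sin(t)/325

Characteristic equation r² - 6r + 10 = 0 has discriminant (-6)² - 4·(10) = -4 < 0, so r = 3 ± i.
Hence q_h = C1*cos(t)*exp(3*t) + C2*exp(3*t)*sin(t).
Try q_p = A*cos(3*t) + B*sin(3*t). Substituting and equating the coefficients of cos(3t) and sin(3t) gives A = -108/325, B = -6/325, so q_p = -108*cos(3*t)/325 - 6*sin(3*t)/325.
General solution: q = -108*cos(3*t)/325 - 6*sin(3*t)/325 + C1*cos(t)*exp(3*t) + C2*exp(3*t)*sin(t).
Apply the initial conditions: q(0) = -108/325 + C1 = -1 and q'(0) = -18/325 + C2 + 3*C1 = 0. Solving gives C1 = -217/325, C2 = 669/325.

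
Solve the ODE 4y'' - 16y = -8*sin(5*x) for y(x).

y = 2*sin(5*x)/29 + C1*exp(2*x) + C2*exp(-2*x)

Divide through by 4: y'' - 4y = -2*sin(5*x).
Characteristic equation r² - 4 = 0 factors as (r - 2)(r + 2) = 0, so r = 2, -2.
Hence y_h = C1*exp(2*x) + C2*exp(-2*x).
Try y_p = A*cos(5*x) + B*sin(5*x). Substituting and equating the coefficients of cos(5x) and sin(5x) gives A = 0, B = 2/29, so y_p = 2*sin(5*x)/29.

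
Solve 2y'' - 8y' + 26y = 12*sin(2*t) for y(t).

y = 48*cos(2*t)/145 + 54*sin(2*t)/145 + C1*cos(3*t)*exp(2*t) + C2*exp(2*t)*sin(3*t)

Divide through by 2: y'' - 4y' + 13y = 6*sin(2*t).
Characteristic equation r² - 4r + 13 = 0 has discriminant (-4)² - 4·(13) = -36 < 0, so r = 2 ± 3i.
Hence y_h = C1*cos(3*t)*exp(2*t) + C2*exp(2*t)*sin(3*t).
Try y_p = A*cos(2*t) + B*sin(2*t). Substituting and equating the coefficients of cos(2t) and sin(2t) gives A = 48/145, B = 54/145, so y_p = 48*cos(2*t)/145 + 54*sin(2*t)/145.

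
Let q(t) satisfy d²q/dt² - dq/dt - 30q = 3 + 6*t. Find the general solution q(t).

q = -7/75 - t/5 + C1*exp(6*t) + C2*exp(-5*t)

Characteristic equation r² - r - 30 = 0 factors as (r - 6)(r + 5) = 0, so r = 6, -5.
Hence q_h = C1*exp(6*t) + C2*exp(-5*t).
For the particular solution try q_p = A0 + A1*t. Substituting and matching coefficients of each power of t gives A0 = -7/75, A1 = -1/5, so q_p = -7/75 - t/5.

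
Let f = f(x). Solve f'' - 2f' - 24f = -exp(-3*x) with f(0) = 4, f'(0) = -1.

Characteristic equation r² - 2r - 24 = 0 factors as (r + 4)(r - 6) = 0, so r = -4, 6.
Hence f_h = C1*exp(-4*x) + C2*exp(6*x).
Try f_p = A*exp(-3*x). Substituting into the equation and dividing by exp(-3*x) gives A = 1/9, so f_p = exp(-3*x)/9.
General solution: f = exp(-3*x)/9 + C1*exp(-4*x) + C2*exp(6*x).
Apply the initial conditions: f(0) = 1/9 + C1 + C2 = 4 and f'(0) = -1/3 - 4*C1 + 6*C2 = -1. Solving gives C1 = 12/5, C2 = 67/45.

f = exp(-3*x)/9 + 12*exp(-4*x)/5 + 67*exp(6*x)/45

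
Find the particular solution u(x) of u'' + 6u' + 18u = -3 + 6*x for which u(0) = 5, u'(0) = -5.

u = -5/18 + x/3 + 7*exp(-3*x)*sin(3*x)/2 + 95*cos(3*x)*exp(-3*x)/18

Characteristic equation r² + 6r + 18 = 0 has discriminant (6)² - 4·(18) = -36 < 0, so r = -3 ± 3i.
Hence u_h = C1*cos(3*x)*exp(-3*x) + C2*exp(-3*x)*sin(3*x).
For the particular solution try u_p = A0 + A1*x. Substituting and matching coefficients of each power of x gives A0 = -5/18, A1 = 1/3, so u_p = -5/18 + x/3.
General solution: u = -5/18 + x/3 + C1*cos(3*x)*exp(-3*x) + C2*exp(-3*x)*sin(3*x).
Apply the initial conditions: u(0) = -5/18 + C1 = 5 and u'(0) = 1/3 - 3*C1 + 3*C2 = -5. Solving gives C1 = 95/18, C2 = 7/2.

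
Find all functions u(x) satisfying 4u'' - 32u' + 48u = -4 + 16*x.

Divide through by 4: u'' - 8u' + 12u = -1 + 4*x.
Characteristic equation r² - 8r + 12 = 0 factors as (r - 6)(r - 2) = 0, so r = 6, 2.
Hence u_h = C1*exp(6*x) + C2*exp(2*x).
For the particular solution try u_p = A0 + A1*x. Substituting and matching coefficients of each power of x gives A0 = 5/36, A1 = 1/3, so u_p = 5/36 + x/3.

u = 5/36 + x/3 + C1*exp(6*x) + C2*exp(2*x)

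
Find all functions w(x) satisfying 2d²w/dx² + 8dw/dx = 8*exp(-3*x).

w = C2 - 4*exp(-3*x)/3 + C1*exp(-4*x)

Divide through by 2: w'' + 4w' = 4*exp(-3*x).
Characteristic equation r² + 4r = 0 factors as (r + 4)r = 0, so r = -4, 0.
Hence w_h = C1*exp(-4*x) + C2.
Try w_p = A*exp(-3*x). Substituting into the equation and dividing by exp(-3*x) gives A = -4/3, so w_p = -4*exp(-3*x)/3.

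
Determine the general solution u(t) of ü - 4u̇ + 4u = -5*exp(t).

u = -5*exp(t) + C1*exp(2*t) + C2*t*exp(2*t)

Characteristic equation r² - 4r + 4 = 0 has discriminant (-4)² - 4·(4) = 0, so r = 2 is a repeated root.
Hence u_h = (C1 + C2*t)*exp(2*t).
Try u_p = A*exp(t). Substituting into the equation and dividing by exp(t) gives A = -5, so u_p = -5*exp(t).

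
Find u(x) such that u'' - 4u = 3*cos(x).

Characteristic equation r² - 4 = 0 factors as (r + 2)(r - 2) = 0, so r = -2, 2.
Hence u_h = C1*exp(-2*x) + C2*exp(2*x).
Try u_p = A*cos(x) + B*sin(x). Substituting and equating the coefficients of cos(x) and sin(x) gives A = -3/5, B = 0, so u_p = -3*cos(x)/5.

u = -3*cos(x)/5 + C1*exp(-2*x) + C2*exp(2*x)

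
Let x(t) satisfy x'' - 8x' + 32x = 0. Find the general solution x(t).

Characteristic equation r² - 8r + 32 = 0 has discriminant (-8)² - 4·(32) = -64 < 0, so r = 4 ± 4i.
Hence x_h = C1*cos(4*t)*exp(4*t) + C2*exp(4*t)*sin(4*t).

x = C1*cos(4*t)*exp(4*t) + C2*exp(4*t)*sin(4*t)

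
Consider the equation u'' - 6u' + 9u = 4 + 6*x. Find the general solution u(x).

u = 8/9 + 2*x/3 + C1*exp(3*x) + C2*x*exp(3*x)

Characteristic equation r² - 6r + 9 = 0 has discriminant (-6)² - 4·(9) = 0, so r = 3 is a repeated root.
Hence u_h = (C1 + C2*x)*exp(3*x).
For the particular solution try u_p = A0 + A1*x. Substituting and matching coefficients of each power of x gives A0 = 8/9, A1 = 2/3, so u_p = 8/9 + 2*x/3.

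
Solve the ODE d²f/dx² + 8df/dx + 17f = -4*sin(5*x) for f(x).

f = sin(5*x)/52 + 5*cos(5*x)/52 + C1*cos(x)*exp(-4*x) + C2*exp(-4*x)*sin(x)

Characteristic equation r² + 8r + 17 = 0 has discriminant (8)² - 4·(17) = -4 < 0, so r = -4 ± i.
Hence f_h = C1*cos(x)*exp(-4*x) + C2*exp(-4*x)*sin(x).
Try f_p = A*cos(5*x) + B*sin(5*x). Substituting and equating the coefficients of cos(5x) and sin(5x) gives A = 5/52, B = 1/52, so f_p = sin(5*x)/52 + 5*cos(5*x)/52.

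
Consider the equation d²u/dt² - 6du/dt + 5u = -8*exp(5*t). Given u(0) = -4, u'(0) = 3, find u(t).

u = -25*exp(t)/4 + 9*exp(5*t)/4 - 2*t*exp(5*t)

Characteristic equation r² - 6r + 5 = 0 factors as (r - 1)(r - 5) = 0, so r = 1, 5.
Hence u_h = C1*exp(t) + C2*exp(5*t).
Since exp(5*t) solves the homogeneous equation (r = 5 is a root of multiplicity 1), multiply the trial by t. Try u_p = A*t*exp(5*t). Substituting into the equation and dividing by exp(5*t) gives A = -2, so u_p = -2*t*exp(5*t).
General solution: u = C1*exp(t) + C2*exp(5*t) - 2*t*exp(5*t).
Apply the initial conditions: u(0) = C1 + C2 = -4 and u'(0) = -2 + C1 + 5*C2 = 3. Solving gives C1 = -25/4, C2 = 9/4.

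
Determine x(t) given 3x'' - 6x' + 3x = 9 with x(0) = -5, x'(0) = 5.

Divide through by 3: x'' - 2x' + x = 3.
Characteristic equation r² - 2r + 1 = 0 has discriminant (-2)² - 4·(1) = 0, so r = 1 is a repeated root.
Hence x_h = (C1 + C2*t)*exp(t).
For the particular solution try x_p = A0. Substituting and matching coefficients of each power of t gives A0 = 3, so x_p = 3.
General solution: x = 3 + C1*exp(t) + C2*t*exp(t).
Apply the initial conditions: x(0) = 3 + C1 = -5 and x'(0) = C1 + C2 = 5. Solving gives C1 = -8, C2 = 13.

x = 3 - 8*exp(t) + 13*t*exp(t)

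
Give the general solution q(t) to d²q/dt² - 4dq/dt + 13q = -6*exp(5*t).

q = -exp(5*t)/3 + C1*cos(3*t)*exp(2*t) + C2*exp(2*t)*sin(3*t)

Characteristic equation r² - 4r + 13 = 0 has discriminant (-4)² - 4·(13) = -36 < 0, so r = 2 ± 3i.
Hence q_h = C1*cos(3*t)*exp(2*t) + C2*exp(2*t)*sin(3*t).
Try q_p = A*exp(5*t). Substituting into the equation and dividing by exp(5*t) gives A = -1/3, so q_p = -exp(5*t)/3.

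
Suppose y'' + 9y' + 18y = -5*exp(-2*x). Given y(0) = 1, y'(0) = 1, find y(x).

y = 4*exp(-3*x) - 7*exp(-6*x)/4 - 5*exp(-2*x)/4

Characteristic equation r² + 9r + 18 = 0 factors as (r + 6)(r + 3) = 0, so r = -6, -3.
Hence y_h = C1*exp(-6*x) + C2*exp(-3*x).
Try y_p = A*exp(-2*x). Substituting into the equation and dividing by exp(-2*x) gives A = -5/4, so y_p = -5*exp(-2*x)/4.
General solution: y = -5*exp(-2*x)/4 + C1*exp(-6*x) + C2*exp(-3*x).
Apply the initial conditions: y(0) = -5/4 + C1 + C2 = 1 and y'(0) = 5/2 - 6*C1 - 3*C2 = 1. Solving gives C1 = -7/4, C2 = 4.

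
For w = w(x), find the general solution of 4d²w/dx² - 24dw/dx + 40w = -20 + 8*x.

Divide through by 4: w'' - 6w' + 10w = -5 + 2*x.
Characteristic equation r² - 6r + 10 = 0 has discriminant (-6)² - 4·(10) = -4 < 0, so r = 3 ± i.
Hence w_h = C1*cos(x)*exp(3*x) + C2*exp(3*x)*sin(x).
For the particular solution try w_p = A0 + A1*x. Substituting and matching coefficients of each power of x gives A0 = -19/50, A1 = 1/5, so w_p = -19/50 + x/5.

w = -19/50 + x/5 + C1*cos(x)*exp(3*x) + C2*exp(3*x)*sin(x)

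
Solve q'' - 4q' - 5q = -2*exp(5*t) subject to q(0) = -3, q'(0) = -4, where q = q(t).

Characteristic equation r² - 4r - 5 = 0 factors as (r - 5)(r + 1) = 0, so r = 5, -1.
Hence q_h = C1*exp(5*t) + C2*exp(-t).
Since exp(5*t) solves the homogeneous equation (r = 5 is a root of multiplicity 1), multiply the trial by t. Try q_p = A*t*exp(5*t). Substituting into the equation and dividing by exp(5*t) gives A = -1/3, so q_p = -t*exp(5*t)/3.
General solution: q = C1*exp(5*t) + C2*exp(-t) - t*exp(5*t)/3.
Apply the initial conditions: q(0) = C1 + C2 = -3 and q'(0) = -1/3 - C2 + 5*C1 = -4. Solving gives C1 = -10/9, C2 = -17/9.

q = -17*exp(-t)/9 - 10*exp(5*t)/9 - t*exp(5*t)/3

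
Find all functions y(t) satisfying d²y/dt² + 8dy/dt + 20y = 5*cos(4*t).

y = cos(4*t)/52 + 2*sin(4*t)/13 + C1*cos(2*t)*exp(-4*t) + C2*exp(-4*t)*sin(2*t)

Characteristic equation r² + 8r + 20 = 0 has discriminant (8)² - 4·(20) = -16 < 0, so r = -4 ± 2i.
Hence y_h = C1*cos(2*t)*exp(-4*t) + C2*exp(-4*t)*sin(2*t).
Try y_p = A*cos(4*t) + B*sin(4*t). Substituting and equating the coefficients of cos(4t) and sin(4t) gives A = 1/52, B = 2/13, so y_p = cos(4*t)/52 + 2*sin(4*t)/13.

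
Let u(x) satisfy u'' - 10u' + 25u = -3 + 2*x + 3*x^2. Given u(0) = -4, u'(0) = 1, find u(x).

Characteristic equation r² - 10r + 25 = 0 has discriminant (-10)² - 4·(25) = 0, so r = 5 is a repeated root.
Hence u_h = (C1 + C2*x)*exp(5*x).
For the particular solution try u_p = A0 + A1*x + A2*x^2. Substituting and matching coefficients of each power of x gives A0 = -37/625, A1 = 22/125, A2 = 3/25, so u_p = -37/625 + 3*x^2/25 + 22*x/125.
General solution: u = -37/625 + 3*x^2/25 + 22*x/125 + C1*exp(5*x) + C2*x*exp(5*x).
Apply the initial conditions: u(0) = -37/625 + C1 = -4 and u'(0) = 22/125 + C2 + 5*C1 = 1. Solving gives C1 = -2463/625, C2 = 2566/125.

u = -37/625 - 2463*exp(5*x)/625 + 3*x**2/25 + 22*x/125 + 2566*x*exp(5*x)/125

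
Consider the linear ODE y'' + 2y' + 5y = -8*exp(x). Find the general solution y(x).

y = -exp(x) + C1*cos(2*x)*exp(-x) + C2*exp(-x)*sin(2*x)

Characteristic equation r² + 2r + 5 = 0 has discriminant (2)² - 4·(5) = -16 < 0, so r = -1 ± 2i.
Hence y_h = C1*cos(2*x)*exp(-x) + C2*exp(-x)*sin(2*x).
Try y_p = A*exp(x). Substituting into the equation and dividing by exp(x) gives A = -1, so y_p = -exp(x).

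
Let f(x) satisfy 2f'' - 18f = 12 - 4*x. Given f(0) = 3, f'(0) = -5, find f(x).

Divide through by 2: f'' - 9f = 6 - 2*x.
Characteristic equation r² - 9 = 0 factors as (r + 3)(r - 3) = 0, so r = -3, 3.
Hence f_h = C1*exp(-3*x) + C2*exp(3*x).
For the particular solution try f_p = A0 + A1*x. Substituting and matching coefficients of each power of x gives A0 = -2/3, A1 = 2/9, so f_p = -2/3 + 2*x/9.
General solution: f = -2/3 + 2*x/9 + C1*exp(-3*x) + C2*exp(3*x).
Apply the initial conditions: f(0) = -2/3 + C1 + C2 = 3 and f'(0) = 2/9 - 3*C1 + 3*C2 = -5. Solving gives C1 = 73/27, C2 = 26/27.

f = -2/3 + 2*x/9 + 26*exp(3*x)/27 + 73*exp(-3*x)/27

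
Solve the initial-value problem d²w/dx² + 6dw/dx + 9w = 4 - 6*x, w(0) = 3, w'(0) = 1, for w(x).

w = 8/9 - 2*x/3 + 19*exp(-3*x)/9 + 8*x*exp(-3*x)

Characteristic equation r² + 6r + 9 = 0 has discriminant (6)² - 4·(9) = 0, so r = -3 is a repeated root.
Hence w_h = (C1 + C2*x)*exp(-3*x).
For the particular solution try w_p = A0 + A1*x. Substituting and matching coefficients of each power of x gives A0 = 8/9, A1 = -2/3, so w_p = 8/9 - 2*x/3.
General solution: w = 8/9 - 2*x/3 + C1*exp(-3*x) + C2*x*exp(-3*x).
Apply the initial conditions: w(0) = 8/9 + C1 = 3 and w'(0) = -2/3 + C2 - 3*C1 = 1. Solving gives C1 = 19/9, C2 = 8.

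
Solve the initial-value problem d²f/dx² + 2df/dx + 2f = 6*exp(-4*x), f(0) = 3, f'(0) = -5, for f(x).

Characteristic equation r² + 2r + 2 = 0 has discriminant (2)² - 4·(2) = -4 < 0, so r = -1 ± i.
Hence f_h = C1*cos(x)*exp(-x) + C2*exp(-x)*sin(x).
Try f_p = A*exp(-4*x). Substituting into the equation and dividing by exp(-4*x) gives A = 3/5, so f_p = 3*exp(-4*x)/5.
General solution: f = 3*exp(-4*x)/5 + C1*cos(x)*exp(-x) + C2*exp(-x)*sin(x).
Apply the initial conditions: f(0) = 3/5 + C1 = 3 and f'(0) = -12/5 + C2 - C1 = -5. Solving gives C1 = 12/5, C2 = -1/5.

f = 3*exp(-4*x)/5 - exp(-x)*sin(x)/5 + 12*cos(x)*exp(-x)/5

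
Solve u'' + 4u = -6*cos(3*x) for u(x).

Characteristic equation r² + 4 = 0 has discriminant (0)² - 4·(4) = -16 < 0, so r = ± 2i.
Hence u_h = C1*cos(2*x) + C2*sin(2*x).
Try u_p = A*cos(3*x) + B*sin(3*x). Substituting and equating the coefficients of cos(3x) and sin(3x) gives A = 6/5, B = 0, so u_p = 6*cos(3*x)/5.

u = 6*cos(3*x)/5 + C1*cos(2*x) + C2*sin(2*x)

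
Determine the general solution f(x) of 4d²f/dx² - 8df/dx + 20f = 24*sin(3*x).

Divide through by 4: f'' - 2f' + 5f = 6*sin(3*x).
Characteristic equation r² - 2r + 5 = 0 has discriminant (-2)² - 4·(5) = -16 < 0, so r = 1 ± 2i.
Hence f_h = C1*cos(2*x)*exp(x) + C2*exp(x)*sin(2*x).
Try f_p = A*cos(3*x) + B*sin(3*x). Substituting and equating the coefficients of cos(3x) and sin(3x) gives A = 9/13, B = -6/13, so f_p = -6*sin(3*x)/13 + 9*cos(3*x)/13.

f = -6*sin(3*x)/13 + 9*cos(3*x)/13 + C1*cos(2*x)*exp(x) + C2*exp(x)*sin(2*x)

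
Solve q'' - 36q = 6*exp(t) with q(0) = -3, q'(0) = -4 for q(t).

q = -26*exp(6*t)/15 - 23*exp(-6*t)/21 - 6*exp(t)/35

Characteristic equation r² - 36 = 0 factors as (r - 6)(r + 6) = 0, so r = 6, -6.
Hence q_h = C1*exp(6*t) + C2*exp(-6*t).
Try q_p = A*exp(t). Substituting into the equation and dividing by exp(t) gives A = -6/35, so q_p = -6*exp(t)/35.
General solution: q = -6*exp(t)/35 + C1*exp(6*t) + C2*exp(-6*t).
Apply the initial conditions: q(0) = -6/35 + C1 + C2 = -3 and q'(0) = -6/35 - 6*C2 + 6*C1 = -4. Solving gives C1 = -26/15, C2 = -23/21.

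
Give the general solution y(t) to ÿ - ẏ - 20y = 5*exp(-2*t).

Characteristic equation r² - r - 20 = 0 factors as (r + 4)(r - 5) = 0, so r = -4, 5.
Hence y_h = C1*exp(-4*t) + C2*exp(5*t).
Try y_p = A*exp(-2*t). Substituting into the equation and dividing by exp(-2*t) gives A = -5/14, so y_p = -5*exp(-2*t)/14.

y = -5*exp(-2*t)/14 + C1*exp(-4*t) + C2*exp(5*t)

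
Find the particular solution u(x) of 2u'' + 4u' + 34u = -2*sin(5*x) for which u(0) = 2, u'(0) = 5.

Divide through by 2: u'' + 2u' + 17u = -sin(5*x).
Characteristic equation r² + 2r + 17 = 0 has discriminant (2)² - 4·(17) = -64 < 0, so r = -1 ± 4i.
Hence u_h = C1*cos(4*x)*exp(-x) + C2*exp(-x)*sin(4*x).
Try u_p = A*cos(5*x) + B*sin(5*x). Substituting and equating the coefficients of cos(5x) and sin(5x) gives A = 5/82, B = 2/41, so u_p = 2*sin(5*x)/41 + 5*cos(5*x)/82.
General solution: u = 2*sin(5*x)/41 + 5*cos(5*x)/82 + C1*cos(4*x)*exp(-x) + C2*exp(-x)*sin(4*x).
Apply the initial conditions: u(0) = 5/82 + C1 = 2 and u'(0) = 10/41 - C1 + 4*C2 = 5. Solving gives C1 = 159/82, C2 = 549/328.

u = 2*sin(5*x)/41 + 5*cos(5*x)/82 + 159*cos(4*x)*exp(-x)/82 + 549*exp(-x)*sin(4*x)/328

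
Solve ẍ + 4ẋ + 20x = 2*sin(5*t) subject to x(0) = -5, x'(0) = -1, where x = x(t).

x = -8*cos(5*t)/85 - 2*sin(5*t)/85 - 909*exp(-2*t)*sin(4*t)/340 - 417*cos(4*t)*exp(-2*t)/85

Characteristic equation r² + 4r + 20 = 0 has discriminant (4)² - 4·(20) = -64 < 0, so r = -2 ± 4i.
Hence x_h = C1*cos(4*t)*exp(-2*t) + C2*exp(-2*t)*sin(4*t).
Try x_p = A*cos(5*t) + B*sin(5*t). Substituting and equating the coefficients of cos(5t) and sin(5t) gives A = -8/85, B = -2/85, so x_p = -8*cos(5*t)/85 - 2*sin(5*t)/85.
General solution: x = -8*cos(5*t)/85 - 2*sin(5*t)/85 + C1*cos(4*t)*exp(-2*t) + C2*exp(-2*t)*sin(4*t).
Apply the initial conditions: x(0) = -8/85 + C1 = -5 and x'(0) = -2/17 - 2*C1 + 4*C2 = -1. Solving gives C1 = -417/85, C2 = -909/340.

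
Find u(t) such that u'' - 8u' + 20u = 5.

u = 1/4 + C1*cos(2*t)*exp(4*t) + C2*exp(4*t)*sin(2*t)

Characteristic equation r² - 8r + 20 = 0 has discriminant (-8)² - 4·(20) = -16 < 0, so r = 4 ± 2i.
Hence u_h = C1*cos(2*t)*exp(4*t) + C2*exp(4*t)*sin(2*t).
For the particular solution try u_p = A0. Substituting and matching coefficients of each power of t gives A0 = 1/4, so u_p = 1/4.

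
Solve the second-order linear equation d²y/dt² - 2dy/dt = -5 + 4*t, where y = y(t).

y = C2 - t**2 + 3*t/2 + C1*exp(2*t)

Characteristic equation r² - 2r = 0 factors as (r - 2)r = 0, so r = 2, 0.
Hence y_h = C1*exp(2*t) + C2.
Since 0 is a characteristic root (multiplicity 1), multiply the polynomial trial by t: try y_p = t*(A0 + A1*t). Substituting and matching coefficients of each power of t gives A0 = 3/2, A1 = -1, so y_p = -t^2 + 3*t/2.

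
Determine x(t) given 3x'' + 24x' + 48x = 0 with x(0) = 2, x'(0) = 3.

x = 2*exp(-4*t) + 11*t*exp(-4*t)

Divide through by 3: x'' + 8x' + 16x = 0.
Characteristic equation r² + 8r + 16 = 0 has discriminant (8)² - 4·(16) = 0, so r = -4 is a repeated root.
Hence x_h = (C1 + C2*t)*exp(-4*t).
Apply the initial conditions: x(0) = C1 = 2 and x'(0) = C2 - 4*C1 = 3. Solving gives C1 = 2, C2 = 11.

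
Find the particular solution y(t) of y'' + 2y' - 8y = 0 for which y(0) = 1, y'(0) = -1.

y = exp(-4*t)/2 + exp(2*t)/2

Characteristic equation r² + 2r - 8 = 0 factors as (r - 2)(r + 4) = 0, so r = 2, -4.
Hence y_h = C1*exp(2*t) + C2*exp(-4*t).
Apply the initial conditions: y(0) = C1 + C2 = 1 and y'(0) = -4*C2 + 2*C1 = -1. Solving gives C1 = 1/2, C2 = 1/2.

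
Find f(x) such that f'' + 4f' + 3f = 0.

Characteristic equation r² + 4r + 3 = 0 factors as (r + 1)(r + 3) = 0, so r = -1, -3.
Hence f_h = C1*exp(-x) + C2*exp(-3*x).

f = C1*exp(-x) + C2*exp(-3*x)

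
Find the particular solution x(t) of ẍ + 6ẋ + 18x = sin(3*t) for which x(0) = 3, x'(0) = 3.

x = -2*cos(3*t)/45 + sin(3*t)/45 + 137*cos(3*t)*exp(-3*t)/45 + 181*exp(-3*t)*sin(3*t)/45

Characteristic equation r² + 6r + 18 = 0 has discriminant (6)² - 4·(18) = -36 < 0, so r = -3 ± 3i.
Hence x_h = C1*cos(3*t)*exp(-3*t) + C2*exp(-3*t)*sin(3*t).
Try x_p = A*cos(3*t) + B*sin(3*t). Substituting and equating the coefficients of cos(3t) and sin(3t) gives A = -2/45, B = 1/45, so x_p = -2*cos(3*t)/45 + sin(3*t)/45.
General solution: x = -2*cos(3*t)/45 + sin(3*t)/45 + C1*cos(3*t)*exp(-3*t) + C2*exp(-3*t)*sin(3*t).
Apply the initial conditions: x(0) = -2/45 + C1 = 3 and x'(0) = 1/15 - 3*C1 + 3*C2 = 3. Solving gives C1 = 137/45, C2 = 181/45.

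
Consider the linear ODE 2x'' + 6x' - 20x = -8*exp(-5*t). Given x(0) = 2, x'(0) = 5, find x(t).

x = -3*exp(-5*t)/49 + 101*exp(2*t)/49 + 4*t*exp(-5*t)/7

Divide through by 2: x'' + 3x' - 10x = -4*exp(-5*t).
Characteristic equation r² + 3r - 10 = 0 factors as (r + 5)(r - 2) = 0, so r = -5, 2.
Hence x_h = C1*exp(-5*t) + C2*exp(2*t).
Since exp(-5*t) solves the homogeneous equation (r = -5 is a root of multiplicity 1), multiply the trial by t. Try x_p = A*t*exp(-5*t). Substituting into the equation and dividing by exp(-5*t) gives A = 4/7, so x_p = 4*t*exp(-5*t)/7.
General solution: x = C1*exp(-5*t) + C2*exp(2*t) + 4*t*exp(-5*t)/7.
Apply the initial conditions: x(0) = C1 + C2 = 2 and x'(0) = 4/7 - 5*C1 + 2*C2 = 5. Solving gives C1 = -3/49, C2 = 101/49.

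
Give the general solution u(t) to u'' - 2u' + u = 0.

Characteristic equation r² - 2r + 1 = 0 has discriminant (-2)² - 4·(1) = 0, so r = 1 is a repeated root.
Hence u_h = (C1 + C2*t)*exp(t).

u = C1*exp(t) + C2*t*exp(t)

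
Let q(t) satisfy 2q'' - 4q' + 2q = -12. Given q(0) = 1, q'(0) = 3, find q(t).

q = -6 + 7*exp(t) - 4*t*exp(t)

Divide through by 2: q'' - 2q' + q = -6.
Characteristic equation r² - 2r + 1 = 0 has discriminant (-2)² - 4·(1) = 0, so r = 1 is a repeated root.
Hence q_h = (C1 + C2*t)*exp(t).
For the particular solution try q_p = A0. Substituting and matching coefficients of each power of t gives A0 = -6, so q_p = -6.
General solution: q = -6 + C1*exp(t) + C2*t*exp(t).
Apply the initial conditions: q(0) = -6 + C1 = 1 and q'(0) = C1 + C2 = 3. Solving gives C1 = 7, C2 = -4.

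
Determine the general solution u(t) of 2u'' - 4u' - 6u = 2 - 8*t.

u = -11/9 + 4*t/3 + C1*exp(3*t) + C2*exp(-t)

Divide through by 2: u'' - 2u' - 3u = 1 - 4*t.
Characteristic equation r² - 2r - 3 = 0 factors as (r - 3)(r + 1) = 0, so r = 3, -1.
Hence u_h = C1*exp(3*t) + C2*exp(-t).
For the particular solution try u_p = A0 + A1*t. Substituting and matching coefficients of each power of t gives A0 = -11/9, A1 = 4/3, so u_p = -11/9 + 4*t/3.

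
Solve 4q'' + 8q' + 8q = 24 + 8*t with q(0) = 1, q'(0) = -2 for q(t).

Divide through by 4: q'' + 2q' + 2q = 6 + 2*t.
Characteristic equation r² + 2r + 2 = 0 has discriminant (2)² - 4·(2) = -4 < 0, so r = -1 ± i.
Hence q_h = C1*cos(t)*exp(-t) + C2*exp(-t)*sin(t).
For the particular solution try q_p = A0 + A1*t. Substituting and matching coefficients of each power of t gives A0 = 2, A1 = 1, so q_p = 2 + t.
General solution: q = 2 + t + C1*cos(t)*exp(-t) + C2*exp(-t)*sin(t).
Apply the initial conditions: q(0) = 2 + C1 = 1 and q'(0) = 1 + C2 - C1 = -2. Solving gives C1 = -1, C2 = -4.

q = 2 + t - cos(t)*exp(-t) - 4*exp(-t)*sin(t)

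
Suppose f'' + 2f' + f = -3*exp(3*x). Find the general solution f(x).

f = -3*exp(3*x)/16 + C1*exp(-x) + C2*x*exp(-x)

Characteristic equation r² + 2r + 1 = 0 has discriminant (2)² - 4·(1) = 0, so r = -1 is a repeated root.
Hence f_h = (C1 + C2*x)*exp(-x).
Try f_p = A*exp(3*x). Substituting into the equation and dividing by exp(3*x) gives A = -3/16, so f_p = -3*exp(3*x)/16.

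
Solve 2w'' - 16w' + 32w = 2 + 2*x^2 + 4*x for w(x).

w = 19/128 + x**2/16 + 3*x/16 + C1*exp(4*x) + C2*x*exp(4*x)

Divide through by 2: w'' - 8w' + 16w = 1 + x^2 + 2*x.
Characteristic equation r² - 8r + 16 = 0 has discriminant (-8)² - 4·(16) = 0, so r = 4 is a repeated root.
Hence w_h = (C1 + C2*x)*exp(4*x).
For the particular solution try w_p = A0 + A1*x + A2*x^2. Substituting and matching coefficients of each power of x gives A0 = 19/128, A1 = 3/16, A2 = 1/16, so w_p = 19/128 + x^2/16 + 3*x/16.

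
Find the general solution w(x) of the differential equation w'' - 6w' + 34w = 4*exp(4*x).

w = 2*exp(4*x)/13 + C1*cos(5*x)*exp(3*x) + C2*exp(3*x)*sin(5*x)

Characteristic equation r² - 6r + 34 = 0 has discriminant (-6)² - 4·(34) = -100 < 0, so r = 3 ± 5i.
Hence w_h = C1*cos(5*x)*exp(3*x) + C2*exp(3*x)*sin(5*x).
Try w_p = A*exp(4*x). Substituting into the equation and dividing by exp(4*x) gives A = 2/13, so w_p = 2*exp(4*x)/13.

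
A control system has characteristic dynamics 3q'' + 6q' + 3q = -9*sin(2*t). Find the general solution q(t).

Divide through by 3: q'' + 2q' + q = -3*sin(2*t).
Characteristic equation r² + 2r + 1 = 0 has discriminant (2)² - 4·(1) = 0, so r = -1 is a repeated root.
Hence q_h = (C1 + C2*t)*exp(-t).
Try q_p = A*cos(2*t) + B*sin(2*t). Substituting and equating the coefficients of cos(2t) and sin(2t) gives A = 12/25, B = 9/25, so q_p = 9*sin(2*t)/25 + 12*cos(2*t)/25.

q = 9*sin(2*t)/25 + 12*cos(2*t)/25 + C1*exp(-t) + C2*t*exp(-t)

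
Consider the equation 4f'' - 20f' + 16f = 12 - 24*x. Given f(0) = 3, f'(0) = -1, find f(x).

f = -9/8 - 29*exp(4*x)/24 - 3*x/2 + 16*exp(x)/3

Divide through by 4: f'' - 5f' + 4f = 3 - 6*x.
Characteristic equation r² - 5r + 4 = 0 factors as (r - 1)(r - 4) = 0, so r = 1, 4.
Hence f_h = C1*exp(x) + C2*exp(4*x).
For the particular solution try f_p = A0 + A1*x. Substituting and matching coefficients of each power of x gives A0 = -9/8, A1 = -3/2, so f_p = -9/8 - 3*x/2.
General solution: f = -9/8 - 3*x/2 + C1*exp(x) + C2*exp(4*x).
Apply the initial conditions: f(0) = -9/8 + C1 + C2 = 3 and f'(0) = -3/2 + C1 + 4*C2 = -1. Solving gives C1 = 16/3, C2 = -29/24.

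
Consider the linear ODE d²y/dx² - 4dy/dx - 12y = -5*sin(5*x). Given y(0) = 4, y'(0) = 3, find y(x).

Characteristic equation r² - 4r - 12 = 0 factors as (r + 2)(r - 6) = 0, so r = -2, 6.
Hence y_h = C1*exp(-2*x) + C2*exp(6*x).
Try y_p = A*cos(5*x) + B*sin(5*x). Substituting and equating the coefficients of cos(5x) and sin(5x) gives A = -100/1769, B = 185/1769, so y_p = -100*cos(5*x)/1769 + 185*sin(5*x)/1769.
General solution: y = -100*cos(5*x)/1769 + 185*sin(5*x)/1769 + C1*exp(-2*x) + C2*exp(6*x).
Apply the initial conditions: y(0) = -100/1769 + C1 + C2 = 4 and y'(0) = 925/1769 - 2*C1 + 6*C2 = 3. Solving gives C1 = 317/116, C2 = 323/244.

y = -100*cos(5*x)/1769 + 185*sin(5*x)/1769 + 317*exp(-2*x)/116 + 323*exp(6*x)/244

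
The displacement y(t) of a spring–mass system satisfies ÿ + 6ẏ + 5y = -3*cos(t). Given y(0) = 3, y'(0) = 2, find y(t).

Characteristic equation r² + 6r + 5 = 0 factors as (r + 5)(r + 1) = 0, so r = -5, -1.
Hence y_h = C1*exp(-5*t) + C2*exp(-t).
Try y_p = A*cos(t) + B*sin(t). Substituting and equating the coefficients of cos(t) and sin(t) gives A = -3/13, B = -9/26, so y_p = -9*sin(t)/26 - 3*cos(t)/13.
General solution: y = -9*sin(t)/26 - 3*cos(t)/13 + C1*exp(-5*t) + C2*exp(-t).
Apply the initial conditions: y(0) = -3/13 + C1 + C2 = 3 and y'(0) = -9/26 - C2 - 5*C1 = 2. Solving gives C1 = -145/104, C2 = 37/8.

y = -145*exp(-5*t)/104 - 9*sin(t)/26 - 3*cos(t)/13 + 37*exp(-t)/8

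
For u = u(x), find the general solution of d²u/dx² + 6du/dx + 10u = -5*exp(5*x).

u = -exp(5*x)/13 + C1*cos(x)*exp(-3*x) + C2*exp(-3*x)*sin(x)

Characteristic equation r² + 6r + 10 = 0 has discriminant (6)² - 4·(10) = -4 < 0, so r = -3 ± i.
Hence u_h = C1*cos(x)*exp(-3*x) + C2*exp(-3*x)*sin(x).
Try u_p = A*exp(5*x). Substituting into the equation and dividing by exp(5*x) gives A = -1/13, so u_p = -exp(5*x)/13.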